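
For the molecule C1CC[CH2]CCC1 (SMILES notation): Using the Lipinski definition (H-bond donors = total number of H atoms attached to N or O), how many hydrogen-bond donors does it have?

0

Donors: find every N or O and count the H atoms it carries.
  (no N or O atoms present)
Lipinski HBD = 0.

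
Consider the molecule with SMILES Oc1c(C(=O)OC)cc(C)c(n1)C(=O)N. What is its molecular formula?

Walk through each heavy atom and fill implicit hydrogens from standard valence (C 4, N 3, O 2, S 2, halogen 1); for lowercase aromatic atoms, an aromatic c carries 1 H when it has two neighbours and 0 H with three, and aromatic n carries 0 H:
  atom 1: O, bond orders sum to 1 (valence 2) → 1 H
  atom 2: aromatic c, 3 neighbours → 0 H
  atom 3: aromatic c, 3 neighbours → 0 H
  atom 4: C, bond orders sum to 4 (valence 4) → 0 H
  atom 5: O, bond orders sum to 2 (valence 2) → 0 H
  atom 6: O, bond orders sum to 2 (valence 2) → 0 H
  atom 7: C, bond orders sum to 1 (valence 4) → 3 H
  atom 8: aromatic c, 2 neighbours → 1 H
  atom 9: aromatic c, 3 neighbours → 0 H
  atom 10: C, bond orders sum to 1 (valence 4) → 3 H
  atom 11: aromatic c, 3 neighbours → 0 H
  atom 12: aromatic n, 2 neighbours → 0 H
  atom 13: C, bond orders sum to 4 (valence 4) → 0 H
  atom 14: O, bond orders sum to 2 (valence 2) → 0 H
  atom 15: N, bond orders sum to 1 (valence 3) → 2 H
Totals → C:9, H:10, N:2, O:4.
In Hill order: C9H10N2O4.

C9H10N2O4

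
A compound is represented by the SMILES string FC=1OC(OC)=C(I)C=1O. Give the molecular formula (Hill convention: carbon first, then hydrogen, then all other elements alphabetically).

Walk through each heavy atom and fill implicit hydrogens from standard valence (C 4, N 3, O 2, S 2, halogen 1):
  atom 1: F (halogen, monovalent) → 0 H
  atom 2: C, bond orders sum to 4 (valence 4) → 0 H
  atom 3: O, bond orders sum to 2 (valence 2) → 0 H
  atom 4: C, bond orders sum to 4 (valence 4) → 0 H
  atom 5: O, bond orders sum to 2 (valence 2) → 0 H
  atom 6: C, bond orders sum to 1 (valence 4) → 3 H
  atom 7: C, bond orders sum to 4 (valence 4) → 0 H
  atom 8: I (halogen, monovalent) → 0 H
  atom 9: C, bond orders sum to 4 (valence 4) → 0 H
  atom 10: O, bond orders sum to 1 (valence 2) → 1 H
Totals → C:5, H:4, F:1, I:1, O:3.
In Hill order: C5H4FIO3.

C5H4FIO3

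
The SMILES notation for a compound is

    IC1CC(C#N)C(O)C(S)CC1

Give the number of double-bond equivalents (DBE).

3

Molecular formula: C8H12INOS.
DoU = (2C + 2 + N − H − X) / 2, where X is the halogen count and O/S are ignored.
    = (2·8 + 2 + 1 − 12 − 1) / 2 = 6 / 2 = 3.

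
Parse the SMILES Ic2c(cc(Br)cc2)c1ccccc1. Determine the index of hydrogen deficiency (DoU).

8

Molecular formula: C12H8BrI.
DoU = (2C + 2 + N − H − X) / 2, where X is the halogen count and O/S are ignored.
    = (2·12 + 2 + 0 − 8 − 2) / 2 = 16 / 2 = 8.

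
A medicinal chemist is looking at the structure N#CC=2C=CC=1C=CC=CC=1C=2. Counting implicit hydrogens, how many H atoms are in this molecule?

7

Walk through each heavy atom and fill implicit hydrogens from standard valence (C 4, N 3, O 2, S 2, halogen 1):
  atom 1: N, bond orders sum to 3 (valence 3) → 0 H
  atom 2: C, bond orders sum to 4 (valence 4) → 0 H
  atom 3: C, bond orders sum to 4 (valence 4) → 0 H
  atom 4: C, bond orders sum to 3 (valence 4) → 1 H
  atom 5: C, bond orders sum to 3 (valence 4) → 1 H
  atom 6: C, bond orders sum to 4 (valence 4) → 0 H
  atom 7: C, bond orders sum to 3 (valence 4) → 1 H
  atom 8: C, bond orders sum to 3 (valence 4) → 1 H
  atom 9: C, bond orders sum to 3 (valence 4) → 1 H
  atom 10: C, bond orders sum to 3 (valence 4) → 1 H
  atom 11: C, bond orders sum to 4 (valence 4) → 0 H
  atom 12: C, bond orders sum to 3 (valence 4) → 1 H
Total hydrogens: 7.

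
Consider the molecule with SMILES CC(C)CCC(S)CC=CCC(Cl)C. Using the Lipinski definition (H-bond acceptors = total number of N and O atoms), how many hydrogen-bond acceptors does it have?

0

N atoms: 0; O atoms: 0.
Lipinski HBA = 0 + 0 = 0.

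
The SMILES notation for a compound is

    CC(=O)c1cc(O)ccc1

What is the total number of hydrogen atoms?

Walk through each heavy atom and fill implicit hydrogens from standard valence (C 4, N 3, O 2, S 2, halogen 1); for lowercase aromatic atoms, an aromatic c carries 1 H when it has two neighbours and 0 H with three, and aromatic n carries 0 H:
  atom 1: C, bond orders sum to 1 (valence 4) → 3 H
  atom 2: C, bond orders sum to 4 (valence 4) → 0 H
  atom 3: O, bond orders sum to 2 (valence 2) → 0 H
  atom 4: aromatic c, 3 neighbours → 0 H
  atom 5: aromatic c, 2 neighbours → 1 H
  atom 6: aromatic c, 3 neighbours → 0 H
  atom 7: O, bond orders sum to 1 (valence 2) → 1 H
  atom 8: aromatic c, 2 neighbours → 1 H
  atom 9: aromatic c, 2 neighbours → 1 H
  atom 10: aromatic c, 2 neighbours → 1 H
Total hydrogens: 8.

8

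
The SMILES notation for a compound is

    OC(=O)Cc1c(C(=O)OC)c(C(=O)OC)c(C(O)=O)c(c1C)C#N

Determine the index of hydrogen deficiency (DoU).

10

Molecular formula: C15H13NO8.
DoU = (2C + 2 + N − H − X) / 2, where X is the halogen count and O/S are ignored.
    = (2·15 + 2 + 1 − 13 − 0) / 2 = 20 / 2 = 10.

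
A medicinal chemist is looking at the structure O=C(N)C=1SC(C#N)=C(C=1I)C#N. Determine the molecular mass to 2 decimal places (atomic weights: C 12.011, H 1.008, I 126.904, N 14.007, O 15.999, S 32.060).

303.08 g/mol

First, the molecular formula is C7H2IN3OS (counting implicit H from valence).
  C: 7 × 12.011 = 84.077
  H: 2 × 1.008 = 2.016
  I: 1 × 126.904 = 126.904
  N: 3 × 14.007 = 42.021
  O: 1 × 15.999 = 15.999
  S: 1 × 32.060 = 32.060
Sum: 7×12.011 + 2×1.008 + 1×126.904 + 3×14.007 + 1×15.999 + 1×32.060 = 303.077 → 303.08 g/mol.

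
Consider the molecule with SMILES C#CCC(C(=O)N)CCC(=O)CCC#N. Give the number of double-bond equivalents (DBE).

Molecular formula: C11H14N2O2.
DoU = (2C + 2 + N − H − X) / 2, where X is the halogen count and O/S are ignored.
    = (2·11 + 2 + 2 − 14 − 0) / 2 = 12 / 2 = 6.

6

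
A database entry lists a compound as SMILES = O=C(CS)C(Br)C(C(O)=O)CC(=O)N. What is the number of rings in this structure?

In SMILES, each pair of matching ring-closure digits denotes one ring-closing bond; the number of such bonds equals the number of independent rings.
Ring-closure bonds here: 0.

0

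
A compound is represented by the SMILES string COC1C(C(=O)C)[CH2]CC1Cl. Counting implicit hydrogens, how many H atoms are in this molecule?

Walk through each heavy atom and fill implicit hydrogens from standard valence (C 4, N 3, O 2, S 2, halogen 1):
  atom 1: C, bond orders sum to 1 (valence 4) → 3 H
  atom 2: O, bond orders sum to 2 (valence 2) → 0 H
  atom 3: C, bond orders sum to 3 (valence 4) → 1 H
  atom 4: C, bond orders sum to 3 (valence 4) → 1 H
  atom 5: C, bond orders sum to 4 (valence 4) → 0 H
  atom 6: O, bond orders sum to 2 (valence 2) → 0 H
  atom 7: C, bond orders sum to 1 (valence 4) → 3 H
  atom 8: C with explicit H count 2
  atom 9: C, bond orders sum to 2 (valence 4) → 2 H
  atom 10: C, bond orders sum to 3 (valence 4) → 1 H
  atom 11: Cl (halogen, monovalent) → 0 H
Total hydrogens: 13.

13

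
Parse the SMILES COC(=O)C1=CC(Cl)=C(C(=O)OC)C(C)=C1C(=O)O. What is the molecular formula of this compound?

C12H11ClO6

Walk through each heavy atom and fill implicit hydrogens from standard valence (C 4, N 3, O 2, S 2, halogen 1):
  atom 1: C, bond orders sum to 1 (valence 4) → 3 H
  atom 2: O, bond orders sum to 2 (valence 2) → 0 H
  atom 3: C, bond orders sum to 4 (valence 4) → 0 H
  atom 4: O, bond orders sum to 2 (valence 2) → 0 H
  atom 5: C, bond orders sum to 4 (valence 4) → 0 H
  atom 6: C, bond orders sum to 3 (valence 4) → 1 H
  atom 7: C, bond orders sum to 4 (valence 4) → 0 H
  atom 8: Cl (halogen, monovalent) → 0 H
  atom 9: C, bond orders sum to 4 (valence 4) → 0 H
  atom 10: C, bond orders sum to 4 (valence 4) → 0 H
  atom 11: O, bond orders sum to 2 (valence 2) → 0 H
  atom 12: O, bond orders sum to 2 (valence 2) → 0 H
  atom 13: C, bond orders sum to 1 (valence 4) → 3 H
  atom 14: C, bond orders sum to 4 (valence 4) → 0 H
  atom 15: C, bond orders sum to 1 (valence 4) → 3 H
  atom 16: C, bond orders sum to 4 (valence 4) → 0 H
  atom 17: C, bond orders sum to 4 (valence 4) → 0 H
  atom 18: O, bond orders sum to 2 (valence 2) → 0 H
  atom 19: O, bond orders sum to 1 (valence 2) → 1 H
Totals → C:12, H:11, Cl:1, O:6.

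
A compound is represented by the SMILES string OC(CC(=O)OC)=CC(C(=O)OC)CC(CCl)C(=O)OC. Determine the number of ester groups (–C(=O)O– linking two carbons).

The ester motif appears at heavy-atom positions 4, 10, 18 in the SMILES.
Other groups present: 1 alkene, 1 hydroxyl.
Ester count: 3.

3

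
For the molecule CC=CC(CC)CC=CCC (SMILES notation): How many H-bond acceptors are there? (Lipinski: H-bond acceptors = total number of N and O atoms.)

0

N atoms: 0; O atoms: 0.
Lipinski HBA = 0 + 0 = 0.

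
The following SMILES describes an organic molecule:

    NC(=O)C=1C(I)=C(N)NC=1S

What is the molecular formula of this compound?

Walk through each heavy atom and fill implicit hydrogens from standard valence (C 4, N 3, O 2, S 2, halogen 1):
  atom 1: N, bond orders sum to 1 (valence 3) → 2 H
  atom 2: C, bond orders sum to 4 (valence 4) → 0 H
  atom 3: O, bond orders sum to 2 (valence 2) → 0 H
  atom 4: C, bond orders sum to 4 (valence 4) → 0 H
  atom 5: C, bond orders sum to 4 (valence 4) → 0 H
  atom 6: I (halogen, monovalent) → 0 H
  atom 7: C, bond orders sum to 4 (valence 4) → 0 H
  atom 8: N, bond orders sum to 1 (valence 3) → 2 H
  atom 9: N, bond orders sum to 2 (valence 3) → 1 H
  atom 10: C, bond orders sum to 4 (valence 4) → 0 H
  atom 11: S, bond orders sum to 1 (valence 2) → 1 H
Totals → C:5, H:6, I:1, N:3, O:1, S:1.
In Hill order: C5H6IN3OS.

C5H6IN3OS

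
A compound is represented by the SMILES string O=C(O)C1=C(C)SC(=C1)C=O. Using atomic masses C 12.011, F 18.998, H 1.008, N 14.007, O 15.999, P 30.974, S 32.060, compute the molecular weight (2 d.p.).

170.18 g/mol

First, the molecular formula is C7H6O3S (counting implicit H from valence).
  C: 7 × 12.011 = 84.077
  H: 6 × 1.008 = 6.048
  O: 3 × 15.999 = 47.997
  S: 1 × 32.060 = 32.060
Sum: 7×12.011 + 6×1.008 + 3×15.999 + 1×32.060 = 170.182 → 170.18 g/mol.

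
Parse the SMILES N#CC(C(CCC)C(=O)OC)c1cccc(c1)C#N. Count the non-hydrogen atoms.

19

Every atom symbol written in the SMILES (organic subset) is one heavy atom; implicit H are not written.
Heavy atoms by element → C:15, N:2, O:2.
Total: 19.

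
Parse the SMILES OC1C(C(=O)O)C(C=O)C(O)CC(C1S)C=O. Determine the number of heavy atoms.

Every atom symbol written in the SMILES (organic subset) is one heavy atom; implicit H are not written.
Heavy atoms by element → C:10, O:6, S:1.
Total: 17.

17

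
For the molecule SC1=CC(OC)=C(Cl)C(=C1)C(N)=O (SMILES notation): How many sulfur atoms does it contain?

1

Scan the SMILES for S atoms (remember two-letter symbols like Cl and Br are single atoms).
Sulfur count: 1.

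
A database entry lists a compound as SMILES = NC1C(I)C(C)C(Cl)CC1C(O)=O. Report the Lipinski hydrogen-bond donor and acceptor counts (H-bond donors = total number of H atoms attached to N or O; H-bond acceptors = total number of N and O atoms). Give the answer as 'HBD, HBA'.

3, 3

Donors: find every N or O and count the H atoms it carries.
  atom 1 (N): bond orders sum to 1 → 2 H
  atom 12 (O): bond orders sum to 1 → 1 H
  atom 13 (O): bond orders sum to 2 → 0 H
Lipinski HBD = 3.
Acceptors: N atoms = 1, O atoms = 2 → HBA = 3.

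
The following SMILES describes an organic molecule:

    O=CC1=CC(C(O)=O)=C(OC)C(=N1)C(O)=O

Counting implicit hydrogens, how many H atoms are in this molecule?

7

Walk through each heavy atom and fill implicit hydrogens from standard valence (C 4, N 3, O 2, S 2, halogen 1):
  atom 1: O, bond orders sum to 2 (valence 2) → 0 H
  atom 2: C, bond orders sum to 3 (valence 4) → 1 H
  atom 3: C, bond orders sum to 4 (valence 4) → 0 H
  atom 4: C, bond orders sum to 3 (valence 4) → 1 H
  atom 5: C, bond orders sum to 4 (valence 4) → 0 H
  atom 6: C, bond orders sum to 4 (valence 4) → 0 H
  atom 7: O, bond orders sum to 1 (valence 2) → 1 H
  atom 8: O, bond orders sum to 2 (valence 2) → 0 H
  atom 9: C, bond orders sum to 4 (valence 4) → 0 H
  atom 10: O, bond orders sum to 2 (valence 2) → 0 H
  atom 11: C, bond orders sum to 1 (valence 4) → 3 H
  atom 12: C, bond orders sum to 4 (valence 4) → 0 H
  atom 13: N, bond orders sum to 3 (valence 3) → 0 H
  atom 14: C, bond orders sum to 4 (valence 4) → 0 H
  atom 15: O, bond orders sum to 1 (valence 2) → 1 H
  atom 16: O, bond orders sum to 2 (valence 2) → 0 H
Total hydrogens: 7.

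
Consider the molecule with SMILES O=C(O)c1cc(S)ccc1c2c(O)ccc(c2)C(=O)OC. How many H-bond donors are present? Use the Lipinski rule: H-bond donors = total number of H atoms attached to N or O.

Donors: find every N or O and count the H atoms it carries.
  atom 1 (O): bond orders sum to 2 → 0 H
  atom 3 (O): bond orders sum to 1 → 1 H
  atom 13 (O): bond orders sum to 1 → 1 H
  atom 19 (O): bond orders sum to 2 → 0 H
  atom 20 (O): bond orders sum to 2 → 0 H
Lipinski HBD = 2.

2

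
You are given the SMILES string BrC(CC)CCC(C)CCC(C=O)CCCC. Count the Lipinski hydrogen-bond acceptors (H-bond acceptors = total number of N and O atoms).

N atoms: 0; O atoms: 1.
Lipinski HBA = 0 + 1 = 1.

1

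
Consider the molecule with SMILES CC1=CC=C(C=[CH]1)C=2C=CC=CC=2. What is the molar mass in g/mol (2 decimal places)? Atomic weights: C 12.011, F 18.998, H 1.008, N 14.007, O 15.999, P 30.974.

168.24 g/mol

First, the molecular formula is C13H12 (counting implicit H from valence).
  C: 13 × 12.011 = 156.143
  H: 12 × 1.008 = 12.096
Sum: 13×12.011 + 12×1.008 = 168.239 → 168.24 g/mol.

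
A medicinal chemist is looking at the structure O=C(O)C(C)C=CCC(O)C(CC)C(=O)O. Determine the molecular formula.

C11H18O5

Walk through each heavy atom and fill implicit hydrogens from standard valence (C 4, N 3, O 2, S 2, halogen 1):
  atom 1: O, bond orders sum to 2 (valence 2) → 0 H
  atom 2: C, bond orders sum to 4 (valence 4) → 0 H
  atom 3: O, bond orders sum to 1 (valence 2) → 1 H
  atom 4: C, bond orders sum to 3 (valence 4) → 1 H
  atom 5: C, bond orders sum to 1 (valence 4) → 3 H
  atom 6: C, bond orders sum to 3 (valence 4) → 1 H
  atom 7: C, bond orders sum to 3 (valence 4) → 1 H
  atom 8: C, bond orders sum to 2 (valence 4) → 2 H
  atom 9: C, bond orders sum to 3 (valence 4) → 1 H
  atom 10: O, bond orders sum to 1 (valence 2) → 1 H
  atom 11: C, bond orders sum to 3 (valence 4) → 1 H
  atom 12: C, bond orders sum to 2 (valence 4) → 2 H
  atom 13: C, bond orders sum to 1 (valence 4) → 3 H
  atom 14: C, bond orders sum to 4 (valence 4) → 0 H
  atom 15: O, bond orders sum to 2 (valence 2) → 0 H
  atom 16: O, bond orders sum to 1 (valence 2) → 1 H
Totals → C:11, H:18, O:5.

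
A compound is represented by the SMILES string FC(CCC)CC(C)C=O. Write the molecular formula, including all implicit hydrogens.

Walk through each heavy atom and fill implicit hydrogens from standard valence (C 4, N 3, O 2, S 2, halogen 1):
  atom 1: F (halogen, monovalent) → 0 H
  atom 2: C, bond orders sum to 3 (valence 4) → 1 H
  atom 3: C, bond orders sum to 2 (valence 4) → 2 H
  atom 4: C, bond orders sum to 2 (valence 4) → 2 H
  atom 5: C, bond orders sum to 1 (valence 4) → 3 H
  atom 6: C, bond orders sum to 2 (valence 4) → 2 H
  atom 7: C, bond orders sum to 3 (valence 4) → 1 H
  atom 8: C, bond orders sum to 1 (valence 4) → 3 H
  atom 9: C, bond orders sum to 3 (valence 4) → 1 H
  atom 10: O, bond orders sum to 2 (valence 2) → 0 H
Totals → C:8, H:15, F:1, O:1.
In Hill order: C8H15FO.

C8H15FO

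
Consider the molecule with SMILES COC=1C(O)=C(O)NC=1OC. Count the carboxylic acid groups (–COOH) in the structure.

Scan the SMILES for the carboxylic acid motif — none present.
Groups that are present: 2 ether, 2 hydroxyl.

0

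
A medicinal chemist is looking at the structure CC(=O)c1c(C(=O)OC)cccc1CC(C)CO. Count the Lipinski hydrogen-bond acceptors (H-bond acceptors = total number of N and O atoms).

N atoms: 0; O atoms: 4.
Lipinski HBA = 0 + 4 = 4.

4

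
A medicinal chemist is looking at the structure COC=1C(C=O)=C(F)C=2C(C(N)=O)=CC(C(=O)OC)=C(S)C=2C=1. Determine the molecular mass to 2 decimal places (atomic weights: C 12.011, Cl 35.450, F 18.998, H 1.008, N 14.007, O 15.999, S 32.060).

337.32 g/mol

First, the molecular formula is C15H12FNO5S (counting implicit H from valence).
  C: 15 × 12.011 = 180.165
  F: 1 × 18.998 = 18.998
  H: 12 × 1.008 = 12.096
  N: 1 × 14.007 = 14.007
  O: 5 × 15.999 = 79.995
  S: 1 × 32.060 = 32.060
Sum: 15×12.011 + 1×18.998 + 12×1.008 + 1×14.007 + 5×15.999 + 1×32.060 = 337.321 → 337.32 g/mol.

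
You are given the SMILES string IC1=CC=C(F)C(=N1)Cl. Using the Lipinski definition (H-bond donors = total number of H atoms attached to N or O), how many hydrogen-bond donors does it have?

0

Donors: find every N or O and count the H atoms it carries.
  atom 8 (N): bond orders sum to 3 → 0 H
Lipinski HBD = 0.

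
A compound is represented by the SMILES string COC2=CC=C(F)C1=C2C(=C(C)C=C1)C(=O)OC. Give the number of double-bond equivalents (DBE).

Molecular formula: C14H13FO3.
DoU = (2C + 2 + N − H − X) / 2, where X is the halogen count and O/S are ignored.
    = (2·14 + 2 + 0 − 13 − 1) / 2 = 16 / 2 = 8.

8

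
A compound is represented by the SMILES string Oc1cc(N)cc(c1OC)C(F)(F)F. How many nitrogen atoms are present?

Scan the SMILES for N atoms (remember two-letter symbols like Cl and Br are single atoms).
Nitrogen count: 1.

1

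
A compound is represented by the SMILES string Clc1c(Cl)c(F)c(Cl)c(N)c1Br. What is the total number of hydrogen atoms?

Walk through each heavy atom and fill implicit hydrogens from standard valence (C 4, N 3, O 2, S 2, halogen 1); for lowercase aromatic atoms, an aromatic c carries 1 H when it has two neighbours and 0 H with three, and aromatic n carries 0 H:
  atom 1: Cl (halogen, monovalent) → 0 H
  atom 2: aromatic c, 3 neighbours → 0 H
  atom 3: aromatic c, 3 neighbours → 0 H
  atom 4: Cl (halogen, monovalent) → 0 H
  atom 5: aromatic c, 3 neighbours → 0 H
  atom 6: F (halogen, monovalent) → 0 H
  atom 7: aromatic c, 3 neighbours → 0 H
  atom 8: Cl (halogen, monovalent) → 0 H
  atom 9: aromatic c, 3 neighbours → 0 H
  atom 10: N, bond orders sum to 1 (valence 3) → 2 H
  atom 11: aromatic c, 3 neighbours → 0 H
  atom 12: Br (halogen, monovalent) → 0 H
Total hydrogens: 2.

2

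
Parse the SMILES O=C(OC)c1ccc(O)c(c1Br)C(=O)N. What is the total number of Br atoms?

Scan the SMILES for Br atoms (remember two-letter symbols like Cl and Br are single atoms).
Bromine count: 1.

1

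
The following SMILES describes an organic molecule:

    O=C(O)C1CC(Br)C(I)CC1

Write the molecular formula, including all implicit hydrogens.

Walk through each heavy atom and fill implicit hydrogens from standard valence (C 4, N 3, O 2, S 2, halogen 1):
  atom 1: O, bond orders sum to 2 (valence 2) → 0 H
  atom 2: C, bond orders sum to 4 (valence 4) → 0 H
  atom 3: O, bond orders sum to 1 (valence 2) → 1 H
  atom 4: C, bond orders sum to 3 (valence 4) → 1 H
  atom 5: C, bond orders sum to 2 (valence 4) → 2 H
  atom 6: C, bond orders sum to 3 (valence 4) → 1 H
  atom 7: Br (halogen, monovalent) → 0 H
  atom 8: C, bond orders sum to 3 (valence 4) → 1 H
  atom 9: I (halogen, monovalent) → 0 H
  atom 10: C, bond orders sum to 2 (valence 4) → 2 H
  atom 11: C, bond orders sum to 2 (valence 4) → 2 H
Totals → C:7, H:10, Br:1, I:1, O:2.

C7H10BrIO2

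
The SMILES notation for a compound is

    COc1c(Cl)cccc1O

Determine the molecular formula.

C7H7ClO2

Walk through each heavy atom and fill implicit hydrogens from standard valence (C 4, N 3, O 2, S 2, halogen 1); for lowercase aromatic atoms, an aromatic c carries 1 H when it has two neighbours and 0 H with three, and aromatic n carries 0 H:
  atom 1: C, bond orders sum to 1 (valence 4) → 3 H
  atom 2: O, bond orders sum to 2 (valence 2) → 0 H
  atom 3: aromatic c, 3 neighbours → 0 H
  atom 4: aromatic c, 3 neighbours → 0 H
  atom 5: Cl (halogen, monovalent) → 0 H
  atom 6: aromatic c, 2 neighbours → 1 H
  atom 7: aromatic c, 2 neighbours → 1 H
  atom 8: aromatic c, 2 neighbours → 1 H
  atom 9: aromatic c, 3 neighbours → 0 H
  atom 10: O, bond orders sum to 1 (valence 2) → 1 H
Totals → C:7, H:7, Cl:1, O:2.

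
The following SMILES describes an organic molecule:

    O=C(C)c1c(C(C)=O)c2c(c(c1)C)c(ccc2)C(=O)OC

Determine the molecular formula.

C17H16O4

Walk through each heavy atom and fill implicit hydrogens from standard valence (C 4, N 3, O 2, S 2, halogen 1); for lowercase aromatic atoms, an aromatic c carries 1 H when it has two neighbours and 0 H with three, and aromatic n carries 0 H:
  atom 1: O, bond orders sum to 2 (valence 2) → 0 H
  atom 2: C, bond orders sum to 4 (valence 4) → 0 H
  atom 3: C, bond orders sum to 1 (valence 4) → 3 H
  atom 4: aromatic c, 3 neighbours → 0 H
  atom 5: aromatic c, 3 neighbours → 0 H
  atom 6: C, bond orders sum to 4 (valence 4) → 0 H
  atom 7: C, bond orders sum to 1 (valence 4) → 3 H
  atom 8: O, bond orders sum to 2 (valence 2) → 0 H
  atom 9: aromatic c, 3 neighbours → 0 H
  atom 10: aromatic c, 3 neighbours → 0 H
  atom 11: aromatic c, 3 neighbours → 0 H
  atom 12: aromatic c, 2 neighbours → 1 H
  atom 13: C, bond orders sum to 1 (valence 4) → 3 H
  atom 14: aromatic c, 3 neighbours → 0 H
  atom 15: aromatic c, 2 neighbours → 1 H
  atom 16: aromatic c, 2 neighbours → 1 H
  atom 17: aromatic c, 2 neighbours → 1 H
  atom 18: C, bond orders sum to 4 (valence 4) → 0 H
  atom 19: O, bond orders sum to 2 (valence 2) → 0 H
  atom 20: O, bond orders sum to 2 (valence 2) → 0 H
  atom 21: C, bond orders sum to 1 (valence 4) → 3 H
Totals → C:17, H:16, O:4.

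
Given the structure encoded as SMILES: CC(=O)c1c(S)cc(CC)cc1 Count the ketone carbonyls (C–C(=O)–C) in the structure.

1

The ketone motif appears at heavy-atom position 2 in the SMILES.
Other groups present: 1 thiol.
Ketone count: 1.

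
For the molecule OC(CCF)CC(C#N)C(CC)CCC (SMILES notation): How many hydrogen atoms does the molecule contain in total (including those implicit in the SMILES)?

Walk through each heavy atom and fill implicit hydrogens from standard valence (C 4, N 3, O 2, S 2, halogen 1):
  atom 1: O, bond orders sum to 1 (valence 2) → 1 H
  atom 2: C, bond orders sum to 3 (valence 4) → 1 H
  atom 3: C, bond orders sum to 2 (valence 4) → 2 H
  atom 4: C, bond orders sum to 2 (valence 4) → 2 H
  atom 5: F (halogen, monovalent) → 0 H
  atom 6: C, bond orders sum to 2 (valence 4) → 2 H
  atom 7: C, bond orders sum to 3 (valence 4) → 1 H
  atom 8: C, bond orders sum to 4 (valence 4) → 0 H
  atom 9: N, bond orders sum to 3 (valence 3) → 0 H
  atom 10: C, bond orders sum to 3 (valence 4) → 1 H
  atom 11: C, bond orders sum to 2 (valence 4) → 2 H
  atom 12: C, bond orders sum to 1 (valence 4) → 3 H
  atom 13: C, bond orders sum to 2 (valence 4) → 2 H
  atom 14: C, bond orders sum to 2 (valence 4) → 2 H
  atom 15: C, bond orders sum to 1 (valence 4) → 3 H
Total hydrogens: 22.

22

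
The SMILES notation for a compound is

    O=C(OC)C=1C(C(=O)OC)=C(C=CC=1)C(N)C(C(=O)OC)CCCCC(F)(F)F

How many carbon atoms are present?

19

Count every carbon token in the SMILES (each C, including those in ring-closure positions and inside branches).
Carbon count: 19.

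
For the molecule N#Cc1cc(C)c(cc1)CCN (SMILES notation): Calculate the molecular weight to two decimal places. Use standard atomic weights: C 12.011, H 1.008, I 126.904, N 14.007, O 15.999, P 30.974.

First, the molecular formula is C10H12N2 (counting implicit H from valence).
  C: 10 × 12.011 = 120.110
  H: 12 × 1.008 = 12.096
  N: 2 × 14.007 = 28.014
Sum: 10×12.011 + 12×1.008 + 2×14.007 = 160.220 → 160.22 g/mol.

160.22 g/mol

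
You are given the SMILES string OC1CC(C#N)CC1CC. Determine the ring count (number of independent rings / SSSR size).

In SMILES, each pair of matching ring-closure digits denotes one ring-closing bond; the number of such bonds equals the number of independent rings.
Ring-closure bonds here: 1.

1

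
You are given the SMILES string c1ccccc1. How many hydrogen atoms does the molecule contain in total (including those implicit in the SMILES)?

Walk through each heavy atom and fill implicit hydrogens from standard valence (C 4, N 3, O 2, S 2, halogen 1); for lowercase aromatic atoms, an aromatic c carries 1 H when it has two neighbours and 0 H with three, and aromatic n carries 0 H:
  atom 1: aromatic c, 2 neighbours → 1 H
  atom 2: aromatic c, 2 neighbours → 1 H
  atom 3: aromatic c, 2 neighbours → 1 H
  atom 4: aromatic c, 2 neighbours → 1 H
  atom 5: aromatic c, 2 neighbours → 1 H
  atom 6: aromatic c, 2 neighbours → 1 H
Total hydrogens: 6.

6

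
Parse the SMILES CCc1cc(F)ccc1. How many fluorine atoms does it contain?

1

Scan the SMILES for F atoms (remember two-letter symbols like Cl and Br are single atoms).
Fluorine count: 1.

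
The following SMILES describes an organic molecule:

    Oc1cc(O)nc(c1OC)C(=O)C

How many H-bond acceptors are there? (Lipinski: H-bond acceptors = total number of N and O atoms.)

N atoms: 1; O atoms: 4.
Lipinski HBA = 1 + 4 = 5.

5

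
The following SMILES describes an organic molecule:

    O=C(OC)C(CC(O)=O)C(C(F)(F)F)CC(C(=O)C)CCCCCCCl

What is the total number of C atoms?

17

Count every carbon token in the SMILES (each C, including those in ring-closure positions and inside branches).
Carbon count: 17.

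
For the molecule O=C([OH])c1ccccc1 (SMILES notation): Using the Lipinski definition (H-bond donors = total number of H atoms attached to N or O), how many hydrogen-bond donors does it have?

Donors: find every N or O and count the H atoms it carries.
  atom 1 (O): bond orders sum to 2 → 0 H
  atom 3 (O): bond orders sum to 1 → 1 H
Lipinski HBD = 1.

1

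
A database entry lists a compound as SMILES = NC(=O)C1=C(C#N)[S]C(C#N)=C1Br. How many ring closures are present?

In SMILES, each pair of matching ring-closure digits denotes one ring-closing bond; the number of such bonds equals the number of independent rings.
Ring-closure bonds here: 1.

1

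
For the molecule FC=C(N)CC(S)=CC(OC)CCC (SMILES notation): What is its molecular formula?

C10H18FNOS

Walk through each heavy atom and fill implicit hydrogens from standard valence (C 4, N 3, O 2, S 2, halogen 1):
  atom 1: F (halogen, monovalent) → 0 H
  atom 2: C, bond orders sum to 3 (valence 4) → 1 H
  atom 3: C, bond orders sum to 4 (valence 4) → 0 H
  atom 4: N, bond orders sum to 1 (valence 3) → 2 H
  atom 5: C, bond orders sum to 2 (valence 4) → 2 H
  atom 6: C, bond orders sum to 4 (valence 4) → 0 H
  atom 7: S, bond orders sum to 1 (valence 2) → 1 H
  atom 8: C, bond orders sum to 3 (valence 4) → 1 H
  atom 9: C, bond orders sum to 3 (valence 4) → 1 H
  atom 10: O, bond orders sum to 2 (valence 2) → 0 H
  atom 11: C, bond orders sum to 1 (valence 4) → 3 H
  atom 12: C, bond orders sum to 2 (valence 4) → 2 H
  atom 13: C, bond orders sum to 2 (valence 4) → 2 H
  atom 14: C, bond orders sum to 1 (valence 4) → 3 H
Totals → C:10, H:18, F:1, N:1, O:1, S:1.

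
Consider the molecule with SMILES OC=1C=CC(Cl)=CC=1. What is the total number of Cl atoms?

Scan the SMILES for Cl atoms (remember two-letter symbols like Cl and Br are single atoms).
Chlorine count: 1.

1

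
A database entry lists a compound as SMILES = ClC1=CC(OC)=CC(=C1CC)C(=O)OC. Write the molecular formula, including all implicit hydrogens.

Walk through each heavy atom and fill implicit hydrogens from standard valence (C 4, N 3, O 2, S 2, halogen 1):
  atom 1: Cl (halogen, monovalent) → 0 H
  atom 2: C, bond orders sum to 4 (valence 4) → 0 H
  atom 3: C, bond orders sum to 3 (valence 4) → 1 H
  atom 4: C, bond orders sum to 4 (valence 4) → 0 H
  atom 5: O, bond orders sum to 2 (valence 2) → 0 H
  atom 6: C, bond orders sum to 1 (valence 4) → 3 H
  atom 7: C, bond orders sum to 3 (valence 4) → 1 H
  atom 8: C, bond orders sum to 4 (valence 4) → 0 H
  atom 9: C, bond orders sum to 4 (valence 4) → 0 H
  atom 10: C, bond orders sum to 2 (valence 4) → 2 H
  atom 11: C, bond orders sum to 1 (valence 4) → 3 H
  atom 12: C, bond orders sum to 4 (valence 4) → 0 H
  atom 13: O, bond orders sum to 2 (valence 2) → 0 H
  atom 14: O, bond orders sum to 2 (valence 2) → 0 H
  atom 15: C, bond orders sum to 1 (valence 4) → 3 H
Totals → C:11, H:13, Cl:1, O:3.
In Hill order: C11H13ClO3.

C11H13ClO3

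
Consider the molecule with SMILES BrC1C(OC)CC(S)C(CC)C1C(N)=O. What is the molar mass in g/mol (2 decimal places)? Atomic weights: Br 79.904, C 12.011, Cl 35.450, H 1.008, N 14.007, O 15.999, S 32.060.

296.22 g/mol

First, the molecular formula is C10H18BrNO2S (counting implicit H from valence).
  Br: 1 × 79.904 = 79.904
  C: 10 × 12.011 = 120.110
  H: 18 × 1.008 = 18.144
  N: 1 × 14.007 = 14.007
  O: 2 × 15.999 = 31.998
  S: 1 × 32.060 = 32.060
Sum: 1×79.904 + 10×12.011 + 18×1.008 + 1×14.007 + 2×15.999 + 1×32.060 = 296.223 → 296.22 g/mol.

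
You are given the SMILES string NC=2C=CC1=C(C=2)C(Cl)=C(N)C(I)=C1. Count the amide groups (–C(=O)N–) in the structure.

Scan the SMILES for the amide motif — none present.
Groups that are present: 2 primary amine.

0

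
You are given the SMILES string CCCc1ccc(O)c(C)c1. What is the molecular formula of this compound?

Walk through each heavy atom and fill implicit hydrogens from standard valence (C 4, N 3, O 2, S 2, halogen 1); for lowercase aromatic atoms, an aromatic c carries 1 H when it has two neighbours and 0 H with three, and aromatic n carries 0 H:
  atom 1: C, bond orders sum to 1 (valence 4) → 3 H
  atom 2: C, bond orders sum to 2 (valence 4) → 2 H
  atom 3: C, bond orders sum to 2 (valence 4) → 2 H
  atom 4: aromatic c, 3 neighbours → 0 H
  atom 5: aromatic c, 2 neighbours → 1 H
  atom 6: aromatic c, 2 neighbours → 1 H
  atom 7: aromatic c, 3 neighbours → 0 H
  atom 8: O, bond orders sum to 1 (valence 2) → 1 H
  atom 9: aromatic c, 3 neighbours → 0 H
  atom 10: C, bond orders sum to 1 (valence 4) → 3 H
  atom 11: aromatic c, 2 neighbours → 1 H
Totals → C:10, H:14, O:1.
In Hill order: C10H14O.

C10H14O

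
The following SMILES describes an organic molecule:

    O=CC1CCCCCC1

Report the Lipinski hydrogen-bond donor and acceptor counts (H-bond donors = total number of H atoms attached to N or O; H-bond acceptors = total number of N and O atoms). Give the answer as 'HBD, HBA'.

0, 1

Donors: find every N or O and count the H atoms it carries.
  atom 1 (O): bond orders sum to 2 → 0 H
Lipinski HBD = 0.
Acceptors: N atoms = 0, O atoms = 1 → HBA = 1.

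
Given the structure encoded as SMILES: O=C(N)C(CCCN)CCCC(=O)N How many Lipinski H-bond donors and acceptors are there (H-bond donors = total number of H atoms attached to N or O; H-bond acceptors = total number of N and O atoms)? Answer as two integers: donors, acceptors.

Donors: find every N or O and count the H atoms it carries.
  atom 1 (O): bond orders sum to 2 → 0 H
  atom 3 (N): bond orders sum to 1 → 2 H
  atom 8 (N): bond orders sum to 1 → 2 H
  atom 13 (O): bond orders sum to 2 → 0 H
  atom 14 (N): bond orders sum to 1 → 2 H
Lipinski HBD = 6.
Acceptors: N atoms = 3, O atoms = 2 → HBA = 5.

6, 5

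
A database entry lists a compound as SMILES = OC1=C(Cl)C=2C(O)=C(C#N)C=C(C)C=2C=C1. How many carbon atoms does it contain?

Count every carbon token in the SMILES (each C, including those in ring-closure positions and inside branches).
Carbon count: 12.

12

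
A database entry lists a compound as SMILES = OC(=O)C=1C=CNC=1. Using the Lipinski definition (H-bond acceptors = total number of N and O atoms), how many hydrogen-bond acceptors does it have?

N atoms: 1; O atoms: 2.
Lipinski HBA = 1 + 2 = 3.

3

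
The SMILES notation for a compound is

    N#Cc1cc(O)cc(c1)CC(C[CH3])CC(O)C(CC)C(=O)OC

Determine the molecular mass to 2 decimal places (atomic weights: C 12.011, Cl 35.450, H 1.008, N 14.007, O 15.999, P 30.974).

319.40 g/mol

First, the molecular formula is C18H25NO4 (counting implicit H from valence).
  C: 18 × 12.011 = 216.198
  H: 25 × 1.008 = 25.200
  N: 1 × 14.007 = 14.007
  O: 4 × 15.999 = 63.996
Sum: 18×12.011 + 25×1.008 + 1×14.007 + 4×15.999 = 319.401 → 319.40 g/mol.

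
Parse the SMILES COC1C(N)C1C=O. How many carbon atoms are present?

Count every carbon token in the SMILES (each C, including those in ring-closure positions and inside branches).
Carbon count: 5.

5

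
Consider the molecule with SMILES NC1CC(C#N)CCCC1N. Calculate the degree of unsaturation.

3

Molecular formula: C8H15N3.
DoU = (2C + 2 + N − H − X) / 2, where X is the halogen count and O/S are ignored.
    = (2·8 + 2 + 3 − 15 − 0) / 2 = 6 / 2 = 3.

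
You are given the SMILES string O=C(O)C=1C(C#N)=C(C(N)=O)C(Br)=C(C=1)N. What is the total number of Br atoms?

1

Scan the SMILES for Br atoms (remember two-letter symbols like Cl and Br are single atoms).
Bromine count: 1.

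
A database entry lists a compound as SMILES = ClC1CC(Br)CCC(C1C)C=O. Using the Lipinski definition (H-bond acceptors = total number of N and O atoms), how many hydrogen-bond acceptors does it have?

N atoms: 0; O atoms: 1.
Lipinski HBA = 0 + 1 = 1.

1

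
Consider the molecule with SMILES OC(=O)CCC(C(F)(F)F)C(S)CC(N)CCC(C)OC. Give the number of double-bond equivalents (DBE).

1

Degree of unsaturation = (number of rings) + (number of π bonds).
Ring closures in the SMILES: 0.
π bonds: 1 double bond (each 1 DoU) → 1 DoU from unsaturation.
Total DoU = 0 + 1 = 1.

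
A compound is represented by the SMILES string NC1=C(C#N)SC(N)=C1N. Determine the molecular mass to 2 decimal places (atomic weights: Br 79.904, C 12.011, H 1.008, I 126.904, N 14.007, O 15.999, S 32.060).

First, the molecular formula is C5H6N4S (counting implicit H from valence).
  C: 5 × 12.011 = 60.055
  H: 6 × 1.008 = 6.048
  N: 4 × 14.007 = 56.028
  S: 1 × 32.060 = 32.060
Sum: 5×12.011 + 6×1.008 + 4×14.007 + 1×32.060 = 154.191 → 154.19 g/mol.

154.19 g/mol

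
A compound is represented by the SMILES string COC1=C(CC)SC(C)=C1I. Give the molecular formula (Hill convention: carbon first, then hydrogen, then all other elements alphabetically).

C8H11IOS

Walk through each heavy atom and fill implicit hydrogens from standard valence (C 4, N 3, O 2, S 2, halogen 1):
  atom 1: C, bond orders sum to 1 (valence 4) → 3 H
  atom 2: O, bond orders sum to 2 (valence 2) → 0 H
  atom 3: C, bond orders sum to 4 (valence 4) → 0 H
  atom 4: C, bond orders sum to 4 (valence 4) → 0 H
  atom 5: C, bond orders sum to 2 (valence 4) → 2 H
  atom 6: C, bond orders sum to 1 (valence 4) → 3 H
  atom 7: S, bond orders sum to 2 (valence 2) → 0 H
  atom 8: C, bond orders sum to 4 (valence 4) → 0 H
  atom 9: C, bond orders sum to 1 (valence 4) → 3 H
  atom 10: C, bond orders sum to 4 (valence 4) → 0 H
  atom 11: I (halogen, monovalent) → 0 H
Totals → C:8, H:11, I:1, O:1, S:1.
In Hill order: C8H11IOS.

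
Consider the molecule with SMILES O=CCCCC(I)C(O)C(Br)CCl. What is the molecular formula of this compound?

C8H13BrClIO2

Walk through each heavy atom and fill implicit hydrogens from standard valence (C 4, N 3, O 2, S 2, halogen 1):
  atom 1: O, bond orders sum to 2 (valence 2) → 0 H
  atom 2: C, bond orders sum to 3 (valence 4) → 1 H
  atom 3: C, bond orders sum to 2 (valence 4) → 2 H
  atom 4: C, bond orders sum to 2 (valence 4) → 2 H
  atom 5: C, bond orders sum to 2 (valence 4) → 2 H
  atom 6: C, bond orders sum to 3 (valence 4) → 1 H
  atom 7: I (halogen, monovalent) → 0 H
  atom 8: C, bond orders sum to 3 (valence 4) → 1 H
  atom 9: O, bond orders sum to 1 (valence 2) → 1 H
  atom 10: C, bond orders sum to 3 (valence 4) → 1 H
  atom 11: Br (halogen, monovalent) → 0 H
  atom 12: C, bond orders sum to 2 (valence 4) → 2 H
  atom 13: Cl (halogen, monovalent) → 0 H
Totals → C:8, H:13, Br:1, Cl:1, I:1, O:2.
In Hill order: C8H13BrClIO2.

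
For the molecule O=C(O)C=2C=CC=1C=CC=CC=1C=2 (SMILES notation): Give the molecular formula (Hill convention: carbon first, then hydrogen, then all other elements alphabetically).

C11H8O2

Walk through each heavy atom and fill implicit hydrogens from standard valence (C 4, N 3, O 2, S 2, halogen 1):
  atom 1: O, bond orders sum to 2 (valence 2) → 0 H
  atom 2: C, bond orders sum to 4 (valence 4) → 0 H
  atom 3: O, bond orders sum to 1 (valence 2) → 1 H
  atom 4: C, bond orders sum to 4 (valence 4) → 0 H
  atom 5: C, bond orders sum to 3 (valence 4) → 1 H
  atom 6: C, bond orders sum to 3 (valence 4) → 1 H
  atom 7: C, bond orders sum to 4 (valence 4) → 0 H
  atom 8: C, bond orders sum to 3 (valence 4) → 1 H
  atom 9: C, bond orders sum to 3 (valence 4) → 1 H
  atom 10: C, bond orders sum to 3 (valence 4) → 1 H
  atom 11: C, bond orders sum to 3 (valence 4) → 1 H
  atom 12: C, bond orders sum to 4 (valence 4) → 0 H
  atom 13: C, bond orders sum to 3 (valence 4) → 1 H
Totals → C:11, H:8, O:2.
In Hill order: C11H8O2.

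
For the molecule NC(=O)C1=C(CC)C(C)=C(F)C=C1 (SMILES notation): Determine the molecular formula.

C10H12FNO

Walk through each heavy atom and fill implicit hydrogens from standard valence (C 4, N 3, O 2, S 2, halogen 1):
  atom 1: N, bond orders sum to 1 (valence 3) → 2 H
  atom 2: C, bond orders sum to 4 (valence 4) → 0 H
  atom 3: O, bond orders sum to 2 (valence 2) → 0 H
  atom 4: C, bond orders sum to 4 (valence 4) → 0 H
  atom 5: C, bond orders sum to 4 (valence 4) → 0 H
  atom 6: C, bond orders sum to 2 (valence 4) → 2 H
  atom 7: C, bond orders sum to 1 (valence 4) → 3 H
  atom 8: C, bond orders sum to 4 (valence 4) → 0 H
  atom 9: C, bond orders sum to 1 (valence 4) → 3 H
  atom 10: C, bond orders sum to 4 (valence 4) → 0 H
  atom 11: F (halogen, monovalent) → 0 H
  atom 12: C, bond orders sum to 3 (valence 4) → 1 H
  atom 13: C, bond orders sum to 3 (valence 4) → 1 H
Totals → C:10, H:12, F:1, N:1, O:1.
In Hill order: C10H12FNO.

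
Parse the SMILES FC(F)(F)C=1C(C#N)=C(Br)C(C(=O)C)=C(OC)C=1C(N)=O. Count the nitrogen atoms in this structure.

2

Scan the SMILES for N atoms (remember two-letter symbols like Cl and Br are single atoms).
Nitrogen count: 2.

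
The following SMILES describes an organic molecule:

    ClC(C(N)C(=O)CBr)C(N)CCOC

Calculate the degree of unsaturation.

1

Degree of unsaturation = (number of rings) + (number of π bonds).
Ring closures in the SMILES: 0.
π bonds: 1 double bond (each 1 DoU) → 1 DoU from unsaturation.
Total DoU = 0 + 1 = 1.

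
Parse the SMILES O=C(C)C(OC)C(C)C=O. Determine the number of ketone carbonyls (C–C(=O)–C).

The ketone motif appears at heavy-atom position 2 in the SMILES.
Other groups present: 1 aldehyde, 1 ether.
Ketone count: 1.

1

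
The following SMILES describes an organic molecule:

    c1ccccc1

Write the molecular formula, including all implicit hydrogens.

Walk through each heavy atom and fill implicit hydrogens from standard valence (C 4, N 3, O 2, S 2, halogen 1); for lowercase aromatic atoms, an aromatic c carries 1 H when it has two neighbours and 0 H with three, and aromatic n carries 0 H:
  atom 1: aromatic c, 2 neighbours → 1 H
  atom 2: aromatic c, 2 neighbours → 1 H
  atom 3: aromatic c, 2 neighbours → 1 H
  atom 4: aromatic c, 2 neighbours → 1 H
  atom 5: aromatic c, 2 neighbours → 1 H
  atom 6: aromatic c, 2 neighbours → 1 H
Totals → C:6, H:6.

C6H6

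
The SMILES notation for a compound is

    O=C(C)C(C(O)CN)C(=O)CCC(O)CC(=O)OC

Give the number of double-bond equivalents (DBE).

3

Molecular formula: C12H21NO6.
DoU = (2C + 2 + N − H − X) / 2, where X is the halogen count and O/S are ignored.
    = (2·12 + 2 + 1 − 21 − 0) / 2 = 6 / 2 = 3.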